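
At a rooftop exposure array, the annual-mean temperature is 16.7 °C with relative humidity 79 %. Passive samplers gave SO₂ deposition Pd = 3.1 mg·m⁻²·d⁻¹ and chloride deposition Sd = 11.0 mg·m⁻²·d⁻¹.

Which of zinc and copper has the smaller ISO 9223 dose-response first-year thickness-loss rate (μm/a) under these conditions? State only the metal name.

zinc: temperature factor f = -0.071·(6.7) = -0.4757
  sulphur-dioxide contribution → 0.4994 μm/a
  chloride contribution → 0.5341 μm/a
  ⇒ r_corr(zinc) = 1.033 μm/a
copper: f(T) = -0.080·(T−10) [T>10 °C] = -0.5360
  sulphur-dioxide contribution → 0.44 μm/a
  chloride contribution → 0.7628 μm/a
  total first-year rate 1.203 μm/a
Ordering by μm/a: copper (1.2) > zinc (1.03)

zinc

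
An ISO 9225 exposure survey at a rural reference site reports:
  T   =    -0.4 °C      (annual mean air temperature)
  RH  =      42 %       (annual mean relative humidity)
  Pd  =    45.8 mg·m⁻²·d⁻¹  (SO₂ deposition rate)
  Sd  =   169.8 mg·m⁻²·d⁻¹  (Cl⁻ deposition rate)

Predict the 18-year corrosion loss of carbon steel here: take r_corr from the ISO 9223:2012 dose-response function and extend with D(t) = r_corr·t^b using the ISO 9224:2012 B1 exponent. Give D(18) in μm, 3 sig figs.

carbon steel: temperature factor f = +0.150·(-10.4) = -1.5600
  sulphur-dioxide contribution → 6.294 μm/a
  chloride contribution → 9.686 μm/a
  total first-year rate 15.98 μm/a
Power-law: D(18) = r_corr · 18^0.523
  D(18) = 15.98 × 18^0.523 = 15.98 × 4.534 = 72.46 μm

D(18) = 72.5 μm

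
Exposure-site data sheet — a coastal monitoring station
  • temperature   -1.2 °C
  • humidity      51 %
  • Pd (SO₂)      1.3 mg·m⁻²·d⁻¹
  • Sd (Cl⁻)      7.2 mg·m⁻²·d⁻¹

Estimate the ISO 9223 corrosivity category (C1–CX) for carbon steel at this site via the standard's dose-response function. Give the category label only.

C2

carbon steel: f(T) = +0.150·(T−10) [T≤10 °C] = -1.6800
  Pd branch = 1.77·Pd^0.52·e^(0.02·RH+f) = 1.049 μm/a
  Sd branch = 0.102·Sd^0.62·e^(0.033·RH+0.04·T) = 1.779 μm/a
  r_corr = 1.049 + 1.779 = 2.828 μm/a
ISO 9223 Table 2 (carbon steel): 1.3 < 2.83 ≤ 25 μm/a ⇒ C2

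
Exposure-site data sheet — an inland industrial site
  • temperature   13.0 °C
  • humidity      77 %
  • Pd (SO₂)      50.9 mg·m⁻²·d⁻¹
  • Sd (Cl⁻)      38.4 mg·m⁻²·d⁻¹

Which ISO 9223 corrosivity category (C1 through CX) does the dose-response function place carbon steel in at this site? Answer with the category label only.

C4

carbon steel: temperature factor f = -0.054·(3.0) = -0.1620
  SO₂ term: 1.77·50.9^0.52·exp(0.02·77-0.1620) = 54.19
  Cl⁻ term: 0.102·38.4^0.62·exp(0.033·77+0.04·13.0) = 20.91
  r_corr = 54.19 + 20.91 = 75.1 μm/a
ISO 9223 Table 2 (carbon steel): 50 < 75.1 ≤ 80 μm/a ⇒ C4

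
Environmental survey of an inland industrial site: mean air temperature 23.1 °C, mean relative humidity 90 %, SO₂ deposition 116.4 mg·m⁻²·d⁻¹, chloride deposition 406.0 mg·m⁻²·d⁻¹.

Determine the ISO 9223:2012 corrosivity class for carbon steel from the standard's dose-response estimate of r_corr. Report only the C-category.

carbon steel: temperature factor f = -0.054·(13.1) = -0.7074
  SO₂ term: 1.77·116.4^0.52·exp(0.02·90-0.7074) = 62.63
  Cl⁻ term: 0.102·406.0^0.62·exp(0.033·90+0.04·23.1) = 207.5
  sum: 62.63 + 207.5 → r_corr = 270.1 μm/a
Category bounds: 200…700 μm/a bracket r_corr ⇒ CX

CX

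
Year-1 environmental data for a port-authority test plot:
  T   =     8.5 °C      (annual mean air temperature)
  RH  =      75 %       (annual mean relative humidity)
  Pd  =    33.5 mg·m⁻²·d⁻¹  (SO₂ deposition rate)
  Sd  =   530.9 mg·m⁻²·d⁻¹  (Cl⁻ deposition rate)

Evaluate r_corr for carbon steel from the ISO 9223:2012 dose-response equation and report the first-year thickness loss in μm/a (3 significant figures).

r_corr = 123 μm/a

carbon steel: temperature factor f = +0.150·(-1.5) = -0.2250
  Pd branch = 1.77·Pd^0.52·e^(0.02·RH+f) = 39.33 μm/a
  Sd branch = 0.102·Sd^0.62·e^(0.033·RH+0.04·T) = 83.3 μm/a
  r_corr = 39.33 + 83.3 = 122.6 μm/a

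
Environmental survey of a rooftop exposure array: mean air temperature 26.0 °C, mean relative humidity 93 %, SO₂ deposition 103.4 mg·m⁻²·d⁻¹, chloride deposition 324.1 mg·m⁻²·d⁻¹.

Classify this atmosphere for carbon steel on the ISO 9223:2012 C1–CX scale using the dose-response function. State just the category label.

carbon steel: f(T) = -0.054·(T−10) [T>10 °C] = -0.8640
  sulphur-dioxide contribution → 53.47 μm/a
  chloride contribution → 223.7 μm/a
  ⇒ r_corr(carbon steel) = 277.2 μm/a
277 μm/a falls in (200, 700] for carbon steel → category CX

CX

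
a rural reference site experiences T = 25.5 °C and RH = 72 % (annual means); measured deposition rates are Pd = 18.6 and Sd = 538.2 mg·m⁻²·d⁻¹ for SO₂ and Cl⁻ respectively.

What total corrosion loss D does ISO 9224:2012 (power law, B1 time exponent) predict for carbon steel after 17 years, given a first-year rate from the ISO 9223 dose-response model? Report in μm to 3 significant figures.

D(17) = 726 μm

carbon steel: temperature factor f = -0.054·(15.5) = -0.8370
  Pd branch = 1.77·Pd^0.52·e^(0.02·RH+f) = 14.79 μm/a
  Sd branch = 0.102·Sd^0.62·e^(0.033·RH+0.04·T) = 150.2 μm/a
  sum: 14.79 + 150.2 → r_corr = 165 μm/a
Power-law: D(17) = r_corr · 17^0.523
  D(17) = 165 × 17^0.523 = 165 × 4.401 = 726 μm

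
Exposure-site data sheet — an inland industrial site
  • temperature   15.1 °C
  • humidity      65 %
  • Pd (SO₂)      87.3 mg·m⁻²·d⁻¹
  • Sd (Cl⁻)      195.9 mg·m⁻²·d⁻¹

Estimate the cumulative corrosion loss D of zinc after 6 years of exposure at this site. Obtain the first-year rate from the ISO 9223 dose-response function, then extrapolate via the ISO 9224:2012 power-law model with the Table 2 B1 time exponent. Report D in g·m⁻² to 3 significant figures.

zinc: f(T) = -0.071·(T−10) [T>10 °C] = -0.3621
  sulphur-dioxide contribution → 1.276 μm/a
  chloride contribution → 2.152 μm/a
  total first-year rate 3.428 μm/a
Long-term exponent b (ISO 9224 Table 2, B1) = 0.813
  D(6) = 3.428 × 6^0.813 = 3.428 × 4.292 = 14.71 μm
  Mass loss = 14.71 μm × 7.14 g/cm³ = 105 g·m⁻²

D(6) = 105 g·m⁻²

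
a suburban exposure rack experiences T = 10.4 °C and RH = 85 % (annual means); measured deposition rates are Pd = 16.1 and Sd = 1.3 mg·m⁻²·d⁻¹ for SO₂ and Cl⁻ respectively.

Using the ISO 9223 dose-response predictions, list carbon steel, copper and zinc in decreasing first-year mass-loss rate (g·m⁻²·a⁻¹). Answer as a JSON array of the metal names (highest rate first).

carbon steel: temperature factor f = -0.054·(0.4) = -0.0216
  SO₂ term: 1.77·16.1^0.52·exp(0.02·85-0.0216) = 40.22
  Sd branch = 0.102·Sd^0.62·e^(0.033·RH+0.04·T) = 3.007 μm/a
  r_corr = 40.22 + 3.007 = 43.23 μm/a
  mass loss = 43.23 μm/a × 7.85 g/cm³ = 339.3 g·m⁻²·a⁻¹
copper: f(T) = -0.080·(T−10) [T>10 °C] = -0.0320
  Pd branch = 0.0053·Pd^0.26·e^(0.059·RH+f) = 1.593 μm/a
  Sd branch = 0.01025·Sd^0.27·e^(0.036·RH+0.049·T) = 0.3906 μm/a
  r_corr = 1.593 + 0.3906 = 1.983 μm/a
  mass loss = 1.983 μm/a × 8.96 g/cm³ = 17.77 g·m⁻²·a⁻¹
zinc: T>10 °C ⇒ hinge -0.071·(10.4−10) = -0.0284
  Pd branch = 0.0129·Pd^0.44·e^(0.046·RH+f) = 2.125 μm/a
  Sd branch = 0.0175·Sd^0.57·e^(0.008·RH+0.085·T) = 0.0971 μm/a
  r_corr = 2.125 + 0.0971 = 2.222 μm/a
  mass loss = 2.222 μm/a × 7.14 g/cm³ = 15.87 g·m⁻²·a⁻¹
Ordering by g·m⁻²·a⁻¹: carbon steel (339) > copper (17.8) > zinc (15.9)

["carbon steel", "copper", "zinc"]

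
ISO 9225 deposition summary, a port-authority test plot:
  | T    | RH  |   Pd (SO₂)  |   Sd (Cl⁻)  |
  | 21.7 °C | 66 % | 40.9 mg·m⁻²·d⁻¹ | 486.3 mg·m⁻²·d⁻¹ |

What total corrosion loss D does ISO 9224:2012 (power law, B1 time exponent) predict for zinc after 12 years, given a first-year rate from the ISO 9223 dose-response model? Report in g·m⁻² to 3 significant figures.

D(12) = 376 g·m⁻²

zinc: temperature factor f = -0.071·(11.7) = -0.8307
  SO₂ term: 0.0129·40.9^0.44·exp(0.046·66-0.8307) = 0.5991
  Cl⁻ term: 0.0175·486.3^0.57·exp(0.008·66+0.085·21.7) = 6.382
  r_corr = 0.5991 + 6.382 = 6.981 μm/a
ISO 9224: D(t) = r_corr · t^b with b = 0.813 (zinc, B1)
  D(12) = 6.981 × 12^0.813 = 6.981 × 7.54 = 52.64 μm
  Mass loss = 52.64 μm × 7.14 g/cm³ = 375.8 g·m⁻²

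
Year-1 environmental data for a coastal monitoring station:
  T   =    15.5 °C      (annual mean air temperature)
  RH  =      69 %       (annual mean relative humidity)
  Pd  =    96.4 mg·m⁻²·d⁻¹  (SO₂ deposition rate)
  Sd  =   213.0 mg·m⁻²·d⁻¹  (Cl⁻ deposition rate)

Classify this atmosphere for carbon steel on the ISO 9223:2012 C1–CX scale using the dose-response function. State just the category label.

carbon steel: temperature factor f = -0.054·(5.5) = -0.2970
  Pd branch = 1.77·Pd^0.52·e^(0.02·RH+f) = 56.24 μm/a
  Sd branch = 0.102·Sd^0.62·e^(0.033·RH+0.04·T) = 51.33 μm/a
  sum: 56.24 + 51.33 → r_corr = 107.6 μm/a
108 μm/a falls in (80, 200] for carbon steel → category C5

C5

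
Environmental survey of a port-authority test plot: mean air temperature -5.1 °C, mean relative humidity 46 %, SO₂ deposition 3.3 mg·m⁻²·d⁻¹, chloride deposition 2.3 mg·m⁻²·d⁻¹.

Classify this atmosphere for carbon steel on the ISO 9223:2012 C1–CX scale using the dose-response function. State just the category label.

carbon steel: T≤10 °C ⇒ hinge +0.150·(-5.1−10) = -2.2650
  sulphur-dioxide contribution → 0.858 μm/a
  chloride contribution → 0.6361 μm/a
  total first-year rate 1.494 μm/a
ISO 9223 Table 2 (carbon steel): 1.3 < 1.49 ≤ 25 μm/a ⇒ C2

C2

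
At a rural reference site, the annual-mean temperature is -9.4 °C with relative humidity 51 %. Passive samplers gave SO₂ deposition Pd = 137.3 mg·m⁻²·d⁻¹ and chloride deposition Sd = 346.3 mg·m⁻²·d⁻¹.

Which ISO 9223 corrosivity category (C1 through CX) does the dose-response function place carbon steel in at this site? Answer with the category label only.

C2

carbon steel: T≤10 °C ⇒ hinge +0.150·(-9.4−10) = -2.9100
  sulphur-dioxide contribution → 3.457 μm/a
  chloride contribution → 14.15 μm/a
  total first-year rate 17.6 μm/a
ISO 9223 Table 2 (carbon steel): 1.3 < 17.6 ≤ 25 μm/a ⇒ C2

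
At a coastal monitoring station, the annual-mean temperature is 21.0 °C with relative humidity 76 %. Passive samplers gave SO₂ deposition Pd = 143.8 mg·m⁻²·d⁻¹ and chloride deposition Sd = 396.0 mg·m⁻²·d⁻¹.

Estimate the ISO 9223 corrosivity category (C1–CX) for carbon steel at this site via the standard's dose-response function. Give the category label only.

carbon steel: T>10 °C ⇒ hinge -0.054·(21.0−10) = -0.5940
  Pd branch = 1.77·Pd^0.52·e^(0.02·RH+f) = 59.18 μm/a
  Sd branch = 0.102·Sd^0.62·e^(0.033·RH+0.04·T) = 118.4 μm/a
  r_corr = 59.18 + 118.4 = 177.5 μm/a
Category bounds: 80…200 μm/a bracket r_corr ⇒ C5

C5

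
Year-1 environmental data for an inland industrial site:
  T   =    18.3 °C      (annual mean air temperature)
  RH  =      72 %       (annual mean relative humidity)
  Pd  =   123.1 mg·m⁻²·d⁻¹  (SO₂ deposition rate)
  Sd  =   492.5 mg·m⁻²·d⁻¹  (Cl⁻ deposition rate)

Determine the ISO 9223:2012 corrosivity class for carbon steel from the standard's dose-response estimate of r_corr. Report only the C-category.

carbon steel: temperature factor f = -0.054·(8.3) = -0.4482
  sulphur-dioxide contribution → 58.3 μm/a
  chloride contribution → 106.6 μm/a
  ⇒ r_corr(carbon steel) = 164.9 μm/a
Category bounds: 80…200 μm/a bracket r_corr ⇒ C5

C5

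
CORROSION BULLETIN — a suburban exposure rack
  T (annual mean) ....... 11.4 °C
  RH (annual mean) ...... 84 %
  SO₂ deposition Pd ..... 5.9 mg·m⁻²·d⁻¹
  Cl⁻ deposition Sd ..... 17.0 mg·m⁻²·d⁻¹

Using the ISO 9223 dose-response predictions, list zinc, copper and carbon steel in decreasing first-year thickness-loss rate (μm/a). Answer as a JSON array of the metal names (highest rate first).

["carbon steel", "copper", "zinc"]

zinc: temperature factor f = -0.071·(1.4) = -0.0994
  sulphur-dioxide contribution → 1.215 μm/a
  chloride contribution → 0.454 μm/a
  total first-year rate 1.669 μm/a
copper: f(T) = -0.080·(T−10) [T>10 °C] = -0.1120
  sulphur-dioxide contribution → 1.068 μm/a
  chloride contribution → 0.7922 μm/a
  total first-year rate 1.86 μm/a
carbon steel: f(T) = -0.054·(T−10) [T>10 °C] = -0.0756
  sulphur-dioxide contribution → 22.16 μm/a
  chloride contribution → 14.91 μm/a
  ⇒ r_corr(carbon steel) = 37.07 μm/a
Ordering by μm/a: carbon steel (37.1) > copper (1.86) > zinc (1.67)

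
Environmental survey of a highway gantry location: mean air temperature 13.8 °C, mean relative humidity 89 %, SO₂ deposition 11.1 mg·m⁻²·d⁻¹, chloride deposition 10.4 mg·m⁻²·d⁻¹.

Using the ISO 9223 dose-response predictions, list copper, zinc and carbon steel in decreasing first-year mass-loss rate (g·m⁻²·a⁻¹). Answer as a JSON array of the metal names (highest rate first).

copper: T>10 °C ⇒ hinge -0.080·(13.8−10) = -0.3040
  SO₂ term: 0.0053·11.1^0.26·exp(0.059·89-0.3040) = 1.395
  Cl⁻ term: 0.01025·10.4^0.27·exp(0.036·89+0.049·13.8) = 0.9343
  sum: 1.395 + 0.9343 → r_corr = 2.329 μm/a
  mass loss = 2.329 μm/a × 8.96 g/cm³ = 20.87 g·m⁻²·a⁻¹
zinc: temperature factor f = -0.071·(3.8) = -0.2698
  SO₂ term: 0.0129·11.1^0.44·exp(0.046·89-0.2698) = 1.704
  Cl⁻ term: 0.0175·10.4^0.57·exp(0.008·89+0.085·13.8) = 0.4379
  r_corr = 1.704 + 0.4379 = 2.141 μm/a
  mass loss = 2.141 μm/a × 7.14 g/cm³ = 15.29 g·m⁻²·a⁻¹
carbon steel: T>10 °C ⇒ hinge -0.054·(13.8−10) = -0.2052
  Pd branch = 1.77·Pd^0.52·e^(0.02·RH+f) = 29.89 μm/a
  Sd branch = 0.102·Sd^0.62·e^(0.033·RH+0.04·T) = 14.27 μm/a
  sum: 29.89 + 14.27 → r_corr = 44.16 μm/a
  mass loss = 44.16 μm/a × 7.85 g/cm³ = 346.6 g·m⁻²·a⁻¹
Ordering by g·m⁻²·a⁻¹: carbon steel (347) > copper (20.9) > zinc (15.3)

["carbon steel", "copper", "zinc"]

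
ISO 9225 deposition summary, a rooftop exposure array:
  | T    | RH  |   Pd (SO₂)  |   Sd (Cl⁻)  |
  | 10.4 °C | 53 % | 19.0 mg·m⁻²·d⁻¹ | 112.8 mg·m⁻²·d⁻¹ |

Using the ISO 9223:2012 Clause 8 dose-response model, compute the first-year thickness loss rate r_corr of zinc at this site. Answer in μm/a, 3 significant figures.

zinc: f(T) = -0.071·(T−10) [T>10 °C] = -0.0284
  sulphur-dioxide contribution → 0.5245 μm/a
  chloride contribution → 0.957 μm/a
  ⇒ r_corr(zinc) = 1.481 μm/a

r_corr = 1.48 μm/a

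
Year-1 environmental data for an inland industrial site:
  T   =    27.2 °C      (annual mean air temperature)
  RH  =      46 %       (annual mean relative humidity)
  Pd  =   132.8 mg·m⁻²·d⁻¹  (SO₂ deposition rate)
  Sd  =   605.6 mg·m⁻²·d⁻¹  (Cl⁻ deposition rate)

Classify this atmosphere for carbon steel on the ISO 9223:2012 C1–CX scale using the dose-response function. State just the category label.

carbon steel: T>10 °C ⇒ hinge -0.054·(27.2−10) = -0.9288
  Pd branch = 1.77·Pd^0.52·e^(0.02·RH+f) = 22.3 μm/a
  Cl⁻ term: 0.102·605.6^0.62·exp(0.033·46+0.04·27.2) = 73.34
  sum: 22.3 + 73.34 → r_corr = 95.63 μm/a
95.6 μm/a falls in (80, 200] for carbon steel → category C5

C5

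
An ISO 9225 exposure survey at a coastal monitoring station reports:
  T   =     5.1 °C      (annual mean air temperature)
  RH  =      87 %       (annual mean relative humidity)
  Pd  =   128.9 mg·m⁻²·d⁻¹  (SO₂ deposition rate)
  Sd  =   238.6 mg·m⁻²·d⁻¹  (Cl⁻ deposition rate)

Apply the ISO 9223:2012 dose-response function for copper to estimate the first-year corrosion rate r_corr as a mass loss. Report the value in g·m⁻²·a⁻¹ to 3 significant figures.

r_corr = 27.2 g·m⁻²·a⁻¹

copper: temperature factor f = +0.126·(-4.9) = -0.6174
  SO₂ term: 0.0053·128.9^0.26·exp(0.059·87-0.6174) = 1.714
  Cl⁻ term: 0.01025·238.6^0.27·exp(0.036·87+0.049·5.1) = 1.323
  sum: 1.714 + 1.323 → r_corr = 3.037 μm/a
Convert to mass loss: 3.037 μm/a × 8.96 g/cm³ = 27.21 g·m⁻²·a⁻¹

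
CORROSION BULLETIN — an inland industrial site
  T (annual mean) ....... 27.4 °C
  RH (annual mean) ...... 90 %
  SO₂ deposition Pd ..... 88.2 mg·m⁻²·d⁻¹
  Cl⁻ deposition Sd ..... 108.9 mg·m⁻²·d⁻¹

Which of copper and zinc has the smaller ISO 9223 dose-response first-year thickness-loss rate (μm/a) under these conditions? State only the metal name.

copper

copper: T>10 °C ⇒ hinge -0.080·(27.4−10) = -1.3920
  sulphur-dioxide contribution → 0.8544 μm/a
  chloride contribution → 3.556 μm/a
  ⇒ r_corr(copper) = 4.41 μm/a
zinc: T>10 °C ⇒ hinge -0.071·(27.4−10) = -1.2354
  sulphur-dioxide contribution → 1.691 μm/a
  chloride contribution → 5.349 μm/a
  ⇒ r_corr(zinc) = 7.04 μm/a
Ordering by μm/a: zinc (7.04) > copper (4.41)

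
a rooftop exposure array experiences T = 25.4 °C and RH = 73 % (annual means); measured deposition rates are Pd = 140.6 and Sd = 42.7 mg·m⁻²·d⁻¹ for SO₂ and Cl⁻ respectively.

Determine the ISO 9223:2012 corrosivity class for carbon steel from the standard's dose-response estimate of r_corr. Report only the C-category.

carbon steel: T>10 °C ⇒ hinge -0.054·(25.4−10) = -0.8316
  SO₂ term: 1.77·140.6^0.52·exp(0.02·73-0.8316) = 43.43
  Sd branch = 0.102·Sd^0.62·e^(0.033·RH+0.04·T) = 32.13 μm/a
  sum: 43.43 + 32.13 → r_corr = 75.57 μm/a
ISO 9223 Table 2 (carbon steel): 50 < 75.6 ≤ 80 μm/a ⇒ C4

C4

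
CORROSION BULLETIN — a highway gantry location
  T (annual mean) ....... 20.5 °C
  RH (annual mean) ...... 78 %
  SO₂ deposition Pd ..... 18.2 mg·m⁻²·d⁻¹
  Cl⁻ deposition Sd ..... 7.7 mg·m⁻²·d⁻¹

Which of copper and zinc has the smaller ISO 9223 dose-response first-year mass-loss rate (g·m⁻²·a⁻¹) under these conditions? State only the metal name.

zinc

copper: T>10 °C ⇒ hinge -0.080·(20.5−10) = -0.8400
  Pd branch = 0.0053·Pd^0.26·e^(0.059·RH+f) = 0.485 μm/a
  Cl⁻ term: 0.01025·7.7^0.27·exp(0.036·78+0.049·20.5) = 0.8051
  r_corr = 0.485 + 0.8051 = 1.29 μm/a
  mass loss = 1.29 μm/a × 8.96 g/cm³ = 11.56 g·m⁻²·a⁻¹
zinc: temperature factor f = -0.071·(10.5) = -0.7455
  SO₂ term: 0.0129·18.2^0.44·exp(0.046·78-0.7455) = 0.7934
  Sd branch = 0.0175·Sd^0.57·e^(0.008·RH+0.085·T) = 0.5972 μm/a
  sum: 0.7934 + 0.5972 → r_corr = 1.391 μm/a
  mass loss = 1.391 μm/a × 7.14 g/cm³ = 9.929 g·m⁻²·a⁻¹
Ordering by g·m⁻²·a⁻¹: copper (11.6) > zinc (9.93)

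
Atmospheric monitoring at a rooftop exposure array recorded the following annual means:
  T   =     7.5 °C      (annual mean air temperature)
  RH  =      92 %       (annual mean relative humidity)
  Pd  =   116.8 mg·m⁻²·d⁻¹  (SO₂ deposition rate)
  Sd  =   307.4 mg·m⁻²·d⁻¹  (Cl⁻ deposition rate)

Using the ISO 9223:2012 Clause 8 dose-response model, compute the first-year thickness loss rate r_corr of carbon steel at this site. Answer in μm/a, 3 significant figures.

carbon steel: T≤10 °C ⇒ hinge +0.150·(7.5−10) = -0.3750
  sulphur-dioxide contribution → 91.05 μm/a
  chloride contribution → 99.95 μm/a
  total first-year rate 191 μm/a

r_corr = 191 μm/a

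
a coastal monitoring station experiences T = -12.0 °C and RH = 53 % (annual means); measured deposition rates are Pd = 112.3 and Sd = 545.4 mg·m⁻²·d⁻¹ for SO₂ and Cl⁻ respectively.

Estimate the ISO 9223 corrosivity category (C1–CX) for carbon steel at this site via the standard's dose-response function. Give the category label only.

C2

carbon steel: f(T) = +0.150·(T−10) [T≤10 °C] = -3.3000
  sulphur-dioxide contribution → 2.195 μm/a
  chloride contribution → 18.05 μm/a
  total first-year rate 20.24 μm/a
Category bounds: 1.3…25 μm/a bracket r_corr ⇒ C2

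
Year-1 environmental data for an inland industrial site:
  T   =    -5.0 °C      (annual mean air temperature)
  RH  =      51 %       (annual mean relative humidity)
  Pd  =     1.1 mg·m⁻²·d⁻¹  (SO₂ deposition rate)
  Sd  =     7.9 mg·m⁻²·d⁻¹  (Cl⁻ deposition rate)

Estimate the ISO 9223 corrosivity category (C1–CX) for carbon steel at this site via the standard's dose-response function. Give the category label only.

C2

carbon steel: f(T) = +0.150·(T−10) [T≤10 °C] = -2.2500
  SO₂ term: 1.77·1.1^0.52·exp(0.02·51-2.2500) = 0.5436
  Cl⁻ term: 0.102·7.9^0.62·exp(0.033·51+0.04·-5.0) = 1.619
  sum: 0.5436 + 1.619 → r_corr = 2.162 μm/a
2.16 μm/a falls in (1.3, 25] for carbon steel → category C2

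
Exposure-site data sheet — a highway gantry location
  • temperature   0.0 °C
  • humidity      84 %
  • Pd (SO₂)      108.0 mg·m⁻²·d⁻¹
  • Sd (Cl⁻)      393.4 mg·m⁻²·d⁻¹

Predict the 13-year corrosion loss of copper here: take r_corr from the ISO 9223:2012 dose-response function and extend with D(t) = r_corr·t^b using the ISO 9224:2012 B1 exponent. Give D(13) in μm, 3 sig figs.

D(13) = 9.85 μm

copper: temperature factor f = +0.126·(-10.0) = -1.2600
  SO₂ term: 0.0053·108.0^0.26·exp(0.059·84-1.2600) = 0.7213
  Cl⁻ term: 0.01025·393.4^0.27·exp(0.036·84+0.049·0.0) = 1.058
  r_corr = 0.7213 + 1.058 = 1.78 μm/a
ISO 9224: D(t) = r_corr · t^b with b = 0.667 (copper, B1)
  D(13) = 1.78 × 13^0.667 = 1.78 × 5.534 = 9.848 μm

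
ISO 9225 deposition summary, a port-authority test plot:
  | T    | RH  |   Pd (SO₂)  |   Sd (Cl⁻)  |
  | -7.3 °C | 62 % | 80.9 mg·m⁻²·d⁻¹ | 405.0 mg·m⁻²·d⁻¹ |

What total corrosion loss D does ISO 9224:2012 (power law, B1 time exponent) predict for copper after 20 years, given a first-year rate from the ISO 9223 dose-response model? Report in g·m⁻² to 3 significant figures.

copper: f(T) = +0.126·(T−10) [T≤10 °C] = -2.1798
  SO₂ term: 0.0053·80.9^0.26·exp(0.059·62-2.1798) = 0.07283
  Cl⁻ term: 0.01025·405.0^0.27·exp(0.036·62+0.049·-7.3) = 0.3379
  r_corr = 0.07283 + 0.3379 = 0.4107 μm/a
Power-law: D(20) = r_corr · 20^0.667
  D(20) = 0.4107 × 20^0.667 = 0.4107 × 7.375 = 3.029 μm
  Mass loss = 3.029 μm × 8.96 g/cm³ = 27.14 g·m⁻²

D(20) = 27.1 g·m⁻²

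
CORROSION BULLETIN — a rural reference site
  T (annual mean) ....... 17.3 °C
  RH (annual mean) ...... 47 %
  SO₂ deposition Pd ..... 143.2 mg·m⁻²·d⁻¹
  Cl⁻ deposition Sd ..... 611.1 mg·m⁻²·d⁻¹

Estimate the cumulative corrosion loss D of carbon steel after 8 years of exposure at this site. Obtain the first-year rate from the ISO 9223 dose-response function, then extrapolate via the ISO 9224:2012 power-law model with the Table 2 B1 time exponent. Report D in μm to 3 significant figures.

carbon steel: f(T) = -0.054·(T−10) [T>10 °C] = -0.3942
  SO₂ term: 1.77·143.2^0.52·exp(0.02·47-0.3942) = 40.37
  Cl⁻ term: 0.102·611.1^0.62·exp(0.033·47+0.04·17.3) = 51.3
  r_corr = 40.37 + 51.3 = 91.67 μm/a
ISO 9224: D(t) = r_corr · t^b with b = 0.523 (carbon steel, B1)
  D(8) = 91.67 × 8^0.523 = 91.67 × 2.967 = 272 μm

D(8) = 272 μm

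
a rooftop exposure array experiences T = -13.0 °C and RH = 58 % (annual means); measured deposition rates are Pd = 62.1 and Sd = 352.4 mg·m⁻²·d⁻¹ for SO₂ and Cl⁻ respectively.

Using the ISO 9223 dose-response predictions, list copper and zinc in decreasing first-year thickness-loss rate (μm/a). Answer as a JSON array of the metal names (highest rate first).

["zinc", "copper"]

copper: f(T) = +0.126·(T−10) [T≤10 °C] = -2.8980
  sulphur-dioxide contribution → 0.02618 μm/a
  chloride contribution → 0.2131 μm/a
  ⇒ r_corr(copper) = 0.2393 μm/a
zinc: temperature factor f = +0.038·(-23.0) = -0.8740
  sulphur-dioxide contribution → 0.4772 μm/a
  chloride contribution → 0.2609 μm/a
  total first-year rate 0.7381 μm/a
Ordering by μm/a: zinc (0.738) > copper (0.239)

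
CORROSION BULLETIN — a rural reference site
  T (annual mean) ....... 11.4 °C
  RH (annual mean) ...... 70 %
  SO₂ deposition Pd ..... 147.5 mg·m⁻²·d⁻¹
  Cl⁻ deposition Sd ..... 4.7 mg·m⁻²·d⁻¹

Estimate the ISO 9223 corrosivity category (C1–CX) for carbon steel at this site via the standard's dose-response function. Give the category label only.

carbon steel: temperature factor f = -0.054·(1.4) = -0.0756
  SO₂ term: 1.77·147.5^0.52·exp(0.02·70-0.0756) = 89.32
  Cl⁻ term: 0.102·4.7^0.62·exp(0.033·70+0.04·11.4) = 4.232
  sum: 89.32 + 4.232 → r_corr = 93.55 μm/a
Category bounds: 80…200 μm/a bracket r_corr ⇒ C5

C5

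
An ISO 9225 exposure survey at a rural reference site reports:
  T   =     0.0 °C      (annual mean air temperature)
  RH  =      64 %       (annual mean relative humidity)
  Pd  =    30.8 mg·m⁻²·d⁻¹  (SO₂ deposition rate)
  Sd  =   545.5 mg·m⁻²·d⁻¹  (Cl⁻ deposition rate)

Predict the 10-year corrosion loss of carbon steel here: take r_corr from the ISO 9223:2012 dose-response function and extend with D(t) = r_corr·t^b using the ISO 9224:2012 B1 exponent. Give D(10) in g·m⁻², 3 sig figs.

carbon steel: T≤10 °C ⇒ hinge +0.150·(0.0−10) = -1.5000
  Pd branch = 1.77·Pd^0.52·e^(0.02·RH+f) = 8.443 μm/a
  Cl⁻ term: 0.102·545.5^0.62·exp(0.033·64+0.04·0.0) = 41.94
  r_corr = 8.443 + 41.94 = 50.38 μm/a
Power-law: D(10) = r_corr · 10^0.523
  D(10) = 50.38 × 10^0.523 = 50.38 × 3.334 = 168 μm
  Mass loss = 168 μm × 7.85 g/cm³ = 1319 g·m⁻²

D(10) = 1.32e+03 g·m⁻²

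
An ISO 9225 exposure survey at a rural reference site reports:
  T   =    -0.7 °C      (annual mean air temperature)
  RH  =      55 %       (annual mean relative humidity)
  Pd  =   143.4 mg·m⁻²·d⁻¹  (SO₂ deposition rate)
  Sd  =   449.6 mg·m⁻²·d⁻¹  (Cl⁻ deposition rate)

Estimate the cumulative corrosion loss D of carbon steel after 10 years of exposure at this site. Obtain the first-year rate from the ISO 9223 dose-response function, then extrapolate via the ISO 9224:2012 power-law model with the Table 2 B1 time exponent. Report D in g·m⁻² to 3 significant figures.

D(10) = 1.07e+03 g·m⁻²

carbon steel: f(T) = +0.150·(T−10) [T≤10 °C] = -1.6050
  SO₂ term: 1.77·143.4^0.52·exp(0.02·55-1.6050) = 14.13
  Cl⁻ term: 0.102·449.6^0.62·exp(0.033·55+0.04·-0.7) = 26.88
  r_corr = 14.13 + 26.88 = 41.01 μm/a
Power-law: D(10) = r_corr · 10^0.523
  D(10) = 41.01 × 10^0.523 = 41.01 × 3.334 = 136.7 μm
  Mass loss = 136.7 μm × 7.85 g/cm³ = 1073 g·m⁻²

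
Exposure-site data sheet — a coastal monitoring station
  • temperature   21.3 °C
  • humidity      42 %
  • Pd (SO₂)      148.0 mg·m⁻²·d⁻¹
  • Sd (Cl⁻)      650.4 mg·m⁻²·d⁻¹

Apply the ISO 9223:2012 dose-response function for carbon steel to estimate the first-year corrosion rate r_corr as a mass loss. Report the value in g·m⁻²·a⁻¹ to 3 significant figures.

carbon steel: T>10 °C ⇒ hinge -0.054·(21.3−10) = -0.6102
  SO₂ term: 1.77·148.0^0.52·exp(0.02·42-0.6102) = 29.94
  Cl⁻ term: 0.102·650.4^0.62·exp(0.033·42+0.04·21.3) = 53.05
  sum: 29.94 + 53.05 → r_corr = 83 μm/a
Convert to mass loss: 83 μm/a × 7.85 g/cm³ = 651.5 g·m⁻²·a⁻¹

r_corr = 652 g·m⁻²·a⁻¹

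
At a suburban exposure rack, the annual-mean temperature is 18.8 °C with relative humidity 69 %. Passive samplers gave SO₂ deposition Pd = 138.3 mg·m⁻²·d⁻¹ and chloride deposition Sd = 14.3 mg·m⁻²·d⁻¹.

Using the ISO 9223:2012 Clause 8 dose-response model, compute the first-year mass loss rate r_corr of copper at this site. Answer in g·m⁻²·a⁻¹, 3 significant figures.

r_corr = 10.6 g·m⁻²·a⁻¹

copper: temperature factor f = -0.080·(8.8) = -0.7040
  SO₂ term: 0.0053·138.3^0.26·exp(0.059·69-0.7040) = 0.5536
  Sd branch = 0.01025·Sd^0.27·e^(0.036·RH+0.049·T) = 0.6332 μm/a
  r_corr = 0.5536 + 0.6332 = 1.187 μm/a
Convert to mass loss: 1.187 μm/a × 8.96 g/cm³ = 10.63 g·m⁻²·a⁻¹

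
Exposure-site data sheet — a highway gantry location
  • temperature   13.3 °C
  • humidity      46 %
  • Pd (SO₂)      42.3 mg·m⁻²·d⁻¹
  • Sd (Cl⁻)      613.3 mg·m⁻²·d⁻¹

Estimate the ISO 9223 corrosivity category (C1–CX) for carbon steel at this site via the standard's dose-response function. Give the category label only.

C4

carbon steel: T>10 °C ⇒ hinge -0.054·(13.3−10) = -0.1782
  Pd branch = 1.77·Pd^0.52·e^(0.02·RH+f) = 26.05 μm/a
  Sd branch = 0.102·Sd^0.62·e^(0.033·RH+0.04·T) = 42.39 μm/a
  r_corr = 26.05 + 42.39 = 68.44 μm/a
ISO 9223 Table 2 (carbon steel): 50 < 68.4 ≤ 80 μm/a ⇒ C4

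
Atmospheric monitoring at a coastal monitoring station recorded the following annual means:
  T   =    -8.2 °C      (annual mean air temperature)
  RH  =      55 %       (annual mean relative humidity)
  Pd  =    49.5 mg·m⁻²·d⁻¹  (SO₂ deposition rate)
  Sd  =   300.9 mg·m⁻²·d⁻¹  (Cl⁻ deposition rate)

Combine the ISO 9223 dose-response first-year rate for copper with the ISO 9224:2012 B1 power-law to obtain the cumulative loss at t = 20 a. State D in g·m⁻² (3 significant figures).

copper: temperature factor f = +0.126·(-18.2) = -2.2932
  SO₂ term: 0.0053·49.5^0.26·exp(0.059·55-2.2932) = 0.03786
  Cl⁻ term: 0.01025·300.9^0.27·exp(0.036·55+0.049·-8.2) = 0.2319
  sum: 0.03786 + 0.2319 → r_corr = 0.2698 μm/a
Power-law: D(20) = r_corr · 20^0.667
  D(20) = 0.2698 × 20^0.667 = 0.2698 × 7.375 = 1.99 μm
  Mass loss = 1.99 μm × 8.96 g/cm³ = 17.83 g·m⁻²

D(20) = 17.8 g·m⁻²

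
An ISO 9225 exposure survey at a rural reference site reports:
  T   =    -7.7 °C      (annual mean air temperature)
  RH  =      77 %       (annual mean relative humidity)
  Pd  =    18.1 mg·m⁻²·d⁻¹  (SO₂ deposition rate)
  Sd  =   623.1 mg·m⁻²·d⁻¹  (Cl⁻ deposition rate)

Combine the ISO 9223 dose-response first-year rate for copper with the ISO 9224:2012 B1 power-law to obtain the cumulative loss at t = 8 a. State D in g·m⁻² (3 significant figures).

copper: f(T) = +0.126·(T−10) [T≤10 °C] = -2.2302
  SO₂ term: 0.0053·18.1^0.26·exp(0.059·77-2.2302) = 0.1137
  Cl⁻ term: 0.01025·623.1^0.27·exp(0.036·77+0.049·-7.7) = 0.6386
  sum: 0.1137 + 0.6386 → r_corr = 0.7523 μm/a
Power-law: D(8) = r_corr · 8^0.667
  D(8) = 0.7523 × 8^0.667 = 0.7523 × 4.003 = 3.011 μm
  Mass loss = 3.011 μm × 8.96 g/cm³ = 26.98 g·m⁻²

D(8) = 27.0 g·m⁻²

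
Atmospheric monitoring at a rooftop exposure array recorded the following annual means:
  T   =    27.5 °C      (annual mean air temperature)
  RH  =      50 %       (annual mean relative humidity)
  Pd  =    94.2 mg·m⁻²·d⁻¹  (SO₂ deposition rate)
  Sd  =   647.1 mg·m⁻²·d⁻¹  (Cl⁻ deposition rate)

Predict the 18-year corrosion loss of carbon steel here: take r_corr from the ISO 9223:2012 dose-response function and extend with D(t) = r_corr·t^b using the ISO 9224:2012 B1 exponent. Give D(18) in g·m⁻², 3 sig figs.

D(18) = 3.85e+03 g·m⁻²

carbon steel: T>10 °C ⇒ hinge -0.054·(27.5−10) = -0.9450
  SO₂ term: 1.77·94.2^0.52·exp(0.02·50-0.9450) = 19.88
  Sd branch = 0.102·Sd^0.62·e^(0.033·RH+0.04·T) = 88.25 μm/a
  r_corr = 19.88 + 88.25 = 108.1 μm/a
ISO 9224: D(t) = r_corr · t^b with b = 0.523 (carbon steel, B1)
  D(18) = 108.1 × 18^0.523 = 108.1 × 4.534 = 490.3 μm
  Mass loss = 490.3 μm × 7.85 g/cm³ = 3849 g·m⁻²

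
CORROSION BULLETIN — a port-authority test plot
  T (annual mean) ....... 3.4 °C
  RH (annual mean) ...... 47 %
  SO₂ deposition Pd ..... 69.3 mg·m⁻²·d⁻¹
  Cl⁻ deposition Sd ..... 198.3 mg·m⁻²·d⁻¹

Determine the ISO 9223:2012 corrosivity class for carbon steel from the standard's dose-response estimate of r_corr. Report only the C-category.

C3

carbon steel: temperature factor f = +0.150·(-6.6) = -0.9900
  Pd branch = 1.77·Pd^0.52·e^(0.02·RH+f) = 15.26 μm/a
  Cl⁻ term: 0.102·198.3^0.62·exp(0.033·47+0.04·3.4) = 14.64
  sum: 15.26 + 14.64 → r_corr = 29.9 μm/a
29.9 μm/a falls in (25, 50] for carbon steel → category C3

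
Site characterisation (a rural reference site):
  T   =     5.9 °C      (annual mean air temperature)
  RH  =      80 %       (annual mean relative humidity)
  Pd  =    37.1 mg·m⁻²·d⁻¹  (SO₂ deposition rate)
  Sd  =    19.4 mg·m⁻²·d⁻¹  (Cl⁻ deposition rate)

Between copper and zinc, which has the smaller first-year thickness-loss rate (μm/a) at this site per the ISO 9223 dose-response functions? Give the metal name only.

copper: T≤10 °C ⇒ hinge +0.126·(5.9−10) = -0.5166
  SO₂ term: 0.0053·37.1^0.26·exp(0.059·80-0.5166) = 0.9075
  Cl⁻ term: 0.01025·19.4^0.27·exp(0.036·80+0.049·5.9) = 0.5429
  r_corr = 0.9075 + 0.5429 = 1.45 μm/a
zinc: f(T) = +0.038·(T−10) [T≤10 °C] = -0.1558
  SO₂ term: 0.0129·37.1^0.44·exp(0.046·80-0.1558) = 2.146
  Sd branch = 0.0175·Sd^0.57·e^(0.008·RH+0.085·T) = 0.2971 μm/a
  sum: 2.146 + 0.2971 → r_corr = 2.443 μm/a
Ordering by μm/a: zinc (2.44) > copper (1.45)

copper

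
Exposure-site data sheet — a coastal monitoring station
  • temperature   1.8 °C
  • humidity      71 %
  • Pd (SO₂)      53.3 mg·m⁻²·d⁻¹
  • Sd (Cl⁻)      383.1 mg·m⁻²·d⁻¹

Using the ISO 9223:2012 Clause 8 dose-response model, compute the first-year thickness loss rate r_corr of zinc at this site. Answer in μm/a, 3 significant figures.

zinc: T≤10 °C ⇒ hinge +0.038·(1.8−10) = -0.3116
  SO₂ term: 0.0129·53.3^0.44·exp(0.046·71-0.3116) = 1.424
  Sd branch = 0.0175·Sd^0.57·e^(0.008·RH+0.085·T) = 1.068 μm/a
  r_corr = 1.424 + 1.068 = 2.492 μm/a

r_corr = 2.49 μm/a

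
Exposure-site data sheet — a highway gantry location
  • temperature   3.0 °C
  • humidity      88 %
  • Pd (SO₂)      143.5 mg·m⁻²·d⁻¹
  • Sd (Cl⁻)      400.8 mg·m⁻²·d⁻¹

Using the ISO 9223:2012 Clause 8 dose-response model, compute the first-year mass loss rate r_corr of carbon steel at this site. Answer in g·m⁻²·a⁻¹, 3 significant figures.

carbon steel: temperature factor f = +0.150·(-7.0) = -1.0500
  sulphur-dioxide contribution → 47.63 μm/a
  chloride contribution → 86.24 μm/a
  total first-year rate 133.9 μm/a
Convert to mass loss: 133.9 μm/a × 7.85 g/cm³ = 1051 g·m⁻²·a⁻¹

r_corr = 1.05e+03 g·m⁻²·a⁻¹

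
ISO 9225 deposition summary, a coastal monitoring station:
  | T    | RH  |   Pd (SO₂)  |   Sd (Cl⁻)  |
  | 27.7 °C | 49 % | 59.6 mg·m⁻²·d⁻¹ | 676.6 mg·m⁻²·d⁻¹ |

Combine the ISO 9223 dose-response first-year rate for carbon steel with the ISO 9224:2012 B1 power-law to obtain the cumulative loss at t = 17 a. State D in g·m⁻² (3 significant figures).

D(17) = 3.58e+03 g·m⁻²

carbon steel: T>10 °C ⇒ hinge -0.054·(27.7−10) = -0.9558
  sulphur-dioxide contribution → 15.19 μm/a
  chloride contribution → 88.48 μm/a
  ⇒ r_corr(carbon steel) = 103.7 μm/a
Power-law: D(17) = r_corr · 17^0.523
  D(17) = 103.7 × 17^0.523 = 103.7 × 4.401 = 456.2 μm
  Mass loss = 456.2 μm × 7.85 g/cm³ = 3582 g·m⁻²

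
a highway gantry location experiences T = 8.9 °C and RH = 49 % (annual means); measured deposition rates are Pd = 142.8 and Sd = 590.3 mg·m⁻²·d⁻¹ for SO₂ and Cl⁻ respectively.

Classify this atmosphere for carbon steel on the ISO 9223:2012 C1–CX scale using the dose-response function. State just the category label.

carbon steel: temperature factor f = +0.150·(-1.1) = -0.1650
  Pd branch = 1.77·Pd^0.52·e^(0.02·RH+f) = 52.77 μm/a
  Cl⁻ term: 0.102·590.3^0.62·exp(0.033·49+0.04·8.9) = 38.33
  r_corr = 52.77 + 38.33 = 91.1 μm/a
91.1 μm/a falls in (80, 200] for carbon steel → category C5

C5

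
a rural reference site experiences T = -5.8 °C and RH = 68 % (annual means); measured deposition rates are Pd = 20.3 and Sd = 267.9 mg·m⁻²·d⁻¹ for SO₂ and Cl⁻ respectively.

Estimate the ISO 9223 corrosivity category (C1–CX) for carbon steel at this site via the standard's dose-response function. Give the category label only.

carbon steel: T≤10 °C ⇒ hinge +0.150·(-5.8−10) = -2.3700
  sulphur-dioxide contribution → 3.085 μm/a
  chloride contribution → 24.42 μm/a
  total first-year rate 27.5 μm/a
ISO 9223 Table 2 (carbon steel): 25 < 27.5 ≤ 50 μm/a ⇒ C3

C3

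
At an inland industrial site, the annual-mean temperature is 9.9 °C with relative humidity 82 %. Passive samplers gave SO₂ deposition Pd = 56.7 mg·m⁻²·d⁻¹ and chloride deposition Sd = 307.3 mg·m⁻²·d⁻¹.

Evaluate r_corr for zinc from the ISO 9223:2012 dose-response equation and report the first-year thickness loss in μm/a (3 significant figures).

r_corr = 5.35 μm/a

zinc: temperature factor f = +0.038·(-0.1) = -0.0038
  SO₂ term: 0.0129·56.7^0.44·exp(0.046·82-0.0038) = 3.301
  Cl⁻ term: 0.0175·307.3^0.57·exp(0.008·82+0.085·9.9) = 2.048
  r_corr = 3.301 + 2.048 = 5.349 μm/a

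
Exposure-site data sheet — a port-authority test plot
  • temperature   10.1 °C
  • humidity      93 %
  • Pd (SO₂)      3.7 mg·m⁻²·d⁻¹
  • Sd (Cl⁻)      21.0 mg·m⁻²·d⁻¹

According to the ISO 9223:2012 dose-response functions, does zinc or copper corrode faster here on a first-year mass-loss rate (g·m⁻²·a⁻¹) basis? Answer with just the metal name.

zinc: f(T) = -0.071·(T−10) [T>10 °C] = -0.0071
  SO₂ term: 0.0129·3.7^0.44·exp(0.046·93-0.0071) = 1.642
  Cl⁻ term: 0.0175·21.0^0.57·exp(0.008·93+0.085·10.1) = 0.4928
  sum: 1.642 + 0.4928 → r_corr = 2.135 μm/a
  mass loss = 2.135 μm/a × 7.14 g/cm³ = 15.24 g·m⁻²·a⁻¹
copper: T>10 °C ⇒ hinge -0.080·(10.1−10) = -0.0080
  SO₂ term: 0.0053·3.7^0.26·exp(0.059·93-0.0080) = 1.784
  Sd branch = 0.01025·Sd^0.27·e^(0.036·RH+0.049·T) = 1.088 μm/a
  sum: 1.784 + 1.088 → r_corr = 2.873 μm/a
  mass loss = 2.873 μm/a × 8.96 g/cm³ = 25.74 g·m⁻²·a⁻¹
Ordering by g·m⁻²·a⁻¹: copper (25.7) > zinc (15.2)

copper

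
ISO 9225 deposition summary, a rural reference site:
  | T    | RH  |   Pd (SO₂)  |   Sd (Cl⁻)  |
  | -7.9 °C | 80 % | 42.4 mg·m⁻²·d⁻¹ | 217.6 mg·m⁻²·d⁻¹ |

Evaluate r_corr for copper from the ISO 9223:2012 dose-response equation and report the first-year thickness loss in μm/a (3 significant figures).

copper: temperature factor f = +0.126·(-17.9) = -2.2554
  SO₂ term: 0.0053·42.4^0.26·exp(0.059·80-2.2554) = 0.1651
  Cl⁻ term: 0.01025·217.6^0.27·exp(0.036·80+0.049·-7.9) = 0.5303
  sum: 0.1651 + 0.5303 → r_corr = 0.6954 μm/a

r_corr = 0.695 μm/a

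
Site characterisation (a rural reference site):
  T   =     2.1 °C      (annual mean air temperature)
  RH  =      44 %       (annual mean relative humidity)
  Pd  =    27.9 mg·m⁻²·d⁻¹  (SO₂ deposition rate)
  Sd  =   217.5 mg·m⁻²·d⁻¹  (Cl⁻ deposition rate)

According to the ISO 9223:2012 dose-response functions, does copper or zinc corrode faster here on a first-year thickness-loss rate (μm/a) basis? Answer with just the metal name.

copper: f(T) = +0.126·(T−10) [T≤10 °C] = -0.9954
  sulphur-dioxide contribution → 0.06241 μm/a
  chloride contribution → 0.2368 μm/a
  ⇒ r_corr(copper) = 0.2992 μm/a
zinc: T≤10 °C ⇒ hinge +0.038·(2.1−10) = -0.3002
  sulphur-dioxide contribution → 0.3128 μm/a
  chloride contribution → 0.6394 μm/a
  ⇒ r_corr(zinc) = 0.9522 μm/a
Ordering by μm/a: zinc (0.952) > copper (0.299)

zinc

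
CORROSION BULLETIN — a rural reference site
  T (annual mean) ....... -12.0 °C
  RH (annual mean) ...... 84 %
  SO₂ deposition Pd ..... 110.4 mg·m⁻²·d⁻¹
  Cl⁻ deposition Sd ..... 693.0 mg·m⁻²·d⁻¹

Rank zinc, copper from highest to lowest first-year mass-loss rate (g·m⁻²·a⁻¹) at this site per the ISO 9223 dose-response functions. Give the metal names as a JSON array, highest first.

zinc: f(T) = +0.038·(T−10) [T≤10 °C] = -0.8360
  Pd branch = 0.0129·Pd^0.44·e^(0.046·RH+f) = 2.111 μm/a
  Sd branch = 0.0175·Sd^0.57·e^(0.008·RH+0.085·T) = 0.5142 μm/a
  sum: 2.111 + 0.5142 → r_corr = 2.625 μm/a
  mass loss = 2.625 μm/a × 7.14 g/cm³ = 18.75 g·m⁻²·a⁻¹
copper: f(T) = +0.126·(T−10) [T≤10 °C] = -2.7720
  Pd branch = 0.0053·Pd^0.26·e^(0.059·RH+f) = 0.1599 μm/a
  Cl⁻ term: 0.01025·693.0^0.27·exp(0.036·84+0.049·-12.0) = 0.685
  sum: 0.1599 + 0.685 → r_corr = 0.8449 μm/a
  mass loss = 0.8449 μm/a × 8.96 g/cm³ = 7.57 g·m⁻²·a⁻¹
Ordering by g·m⁻²·a⁻¹: zinc (18.7) > copper (7.57)

["zinc", "copper"]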